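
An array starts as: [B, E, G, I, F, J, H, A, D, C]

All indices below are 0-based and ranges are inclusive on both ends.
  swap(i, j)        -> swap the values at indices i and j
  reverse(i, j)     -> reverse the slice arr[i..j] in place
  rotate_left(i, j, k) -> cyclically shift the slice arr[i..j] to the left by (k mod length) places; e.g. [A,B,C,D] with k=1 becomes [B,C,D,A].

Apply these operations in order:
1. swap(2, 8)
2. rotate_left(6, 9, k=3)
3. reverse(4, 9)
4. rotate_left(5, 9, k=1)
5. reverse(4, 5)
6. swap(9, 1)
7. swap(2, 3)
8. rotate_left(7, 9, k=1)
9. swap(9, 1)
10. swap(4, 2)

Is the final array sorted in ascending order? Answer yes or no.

Answer: no

Derivation:
After 1 (swap(2, 8)): [B, E, D, I, F, J, H, A, G, C]
After 2 (rotate_left(6, 9, k=3)): [B, E, D, I, F, J, C, H, A, G]
After 3 (reverse(4, 9)): [B, E, D, I, G, A, H, C, J, F]
After 4 (rotate_left(5, 9, k=1)): [B, E, D, I, G, H, C, J, F, A]
After 5 (reverse(4, 5)): [B, E, D, I, H, G, C, J, F, A]
After 6 (swap(9, 1)): [B, A, D, I, H, G, C, J, F, E]
After 7 (swap(2, 3)): [B, A, I, D, H, G, C, J, F, E]
After 8 (rotate_left(7, 9, k=1)): [B, A, I, D, H, G, C, F, E, J]
After 9 (swap(9, 1)): [B, J, I, D, H, G, C, F, E, A]
After 10 (swap(4, 2)): [B, J, H, D, I, G, C, F, E, A]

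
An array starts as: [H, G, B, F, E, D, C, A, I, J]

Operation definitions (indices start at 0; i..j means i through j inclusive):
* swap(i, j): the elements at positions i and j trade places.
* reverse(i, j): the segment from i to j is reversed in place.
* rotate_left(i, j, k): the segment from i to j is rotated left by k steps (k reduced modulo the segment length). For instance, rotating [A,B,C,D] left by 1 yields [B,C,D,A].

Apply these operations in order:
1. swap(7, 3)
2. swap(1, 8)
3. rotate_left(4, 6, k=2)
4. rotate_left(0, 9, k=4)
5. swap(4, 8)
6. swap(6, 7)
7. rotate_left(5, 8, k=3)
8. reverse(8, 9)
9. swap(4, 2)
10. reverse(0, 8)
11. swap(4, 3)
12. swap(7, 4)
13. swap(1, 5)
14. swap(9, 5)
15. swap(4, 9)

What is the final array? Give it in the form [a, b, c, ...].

After 1 (swap(7, 3)): [H, G, B, A, E, D, C, F, I, J]
After 2 (swap(1, 8)): [H, I, B, A, E, D, C, F, G, J]
After 3 (rotate_left(4, 6, k=2)): [H, I, B, A, C, E, D, F, G, J]
After 4 (rotate_left(0, 9, k=4)): [C, E, D, F, G, J, H, I, B, A]
After 5 (swap(4, 8)): [C, E, D, F, B, J, H, I, G, A]
After 6 (swap(6, 7)): [C, E, D, F, B, J, I, H, G, A]
After 7 (rotate_left(5, 8, k=3)): [C, E, D, F, B, G, J, I, H, A]
After 8 (reverse(8, 9)): [C, E, D, F, B, G, J, I, A, H]
After 9 (swap(4, 2)): [C, E, B, F, D, G, J, I, A, H]
After 10 (reverse(0, 8)): [A, I, J, G, D, F, B, E, C, H]
After 11 (swap(4, 3)): [A, I, J, D, G, F, B, E, C, H]
After 12 (swap(7, 4)): [A, I, J, D, E, F, B, G, C, H]
After 13 (swap(1, 5)): [A, F, J, D, E, I, B, G, C, H]
After 14 (swap(9, 5)): [A, F, J, D, E, H, B, G, C, I]
After 15 (swap(4, 9)): [A, F, J, D, I, H, B, G, C, E]

Answer: [A, F, J, D, I, H, B, G, C, E]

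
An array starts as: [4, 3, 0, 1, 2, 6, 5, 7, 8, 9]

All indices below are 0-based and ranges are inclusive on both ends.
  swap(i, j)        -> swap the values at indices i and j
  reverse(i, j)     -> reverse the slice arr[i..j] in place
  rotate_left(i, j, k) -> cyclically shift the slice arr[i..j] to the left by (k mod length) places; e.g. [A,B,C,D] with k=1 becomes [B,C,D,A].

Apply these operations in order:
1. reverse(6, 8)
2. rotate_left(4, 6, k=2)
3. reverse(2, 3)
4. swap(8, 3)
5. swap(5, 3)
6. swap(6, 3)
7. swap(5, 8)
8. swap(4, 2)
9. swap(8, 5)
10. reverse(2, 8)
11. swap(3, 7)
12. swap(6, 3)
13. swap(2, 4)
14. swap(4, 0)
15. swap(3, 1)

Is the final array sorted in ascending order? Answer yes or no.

Answer: yes

Derivation:
After 1 (reverse(6, 8)): [4, 3, 0, 1, 2, 6, 8, 7, 5, 9]
After 2 (rotate_left(4, 6, k=2)): [4, 3, 0, 1, 8, 2, 6, 7, 5, 9]
After 3 (reverse(2, 3)): [4, 3, 1, 0, 8, 2, 6, 7, 5, 9]
After 4 (swap(8, 3)): [4, 3, 1, 5, 8, 2, 6, 7, 0, 9]
After 5 (swap(5, 3)): [4, 3, 1, 2, 8, 5, 6, 7, 0, 9]
After 6 (swap(6, 3)): [4, 3, 1, 6, 8, 5, 2, 7, 0, 9]
After 7 (swap(5, 8)): [4, 3, 1, 6, 8, 0, 2, 7, 5, 9]
After 8 (swap(4, 2)): [4, 3, 8, 6, 1, 0, 2, 7, 5, 9]
After 9 (swap(8, 5)): [4, 3, 8, 6, 1, 5, 2, 7, 0, 9]
After 10 (reverse(2, 8)): [4, 3, 0, 7, 2, 5, 1, 6, 8, 9]
After 11 (swap(3, 7)): [4, 3, 0, 6, 2, 5, 1, 7, 8, 9]
After 12 (swap(6, 3)): [4, 3, 0, 1, 2, 5, 6, 7, 8, 9]
After 13 (swap(2, 4)): [4, 3, 2, 1, 0, 5, 6, 7, 8, 9]
After 14 (swap(4, 0)): [0, 3, 2, 1, 4, 5, 6, 7, 8, 9]
After 15 (swap(3, 1)): [0, 1, 2, 3, 4, 5, 6, 7, 8, 9]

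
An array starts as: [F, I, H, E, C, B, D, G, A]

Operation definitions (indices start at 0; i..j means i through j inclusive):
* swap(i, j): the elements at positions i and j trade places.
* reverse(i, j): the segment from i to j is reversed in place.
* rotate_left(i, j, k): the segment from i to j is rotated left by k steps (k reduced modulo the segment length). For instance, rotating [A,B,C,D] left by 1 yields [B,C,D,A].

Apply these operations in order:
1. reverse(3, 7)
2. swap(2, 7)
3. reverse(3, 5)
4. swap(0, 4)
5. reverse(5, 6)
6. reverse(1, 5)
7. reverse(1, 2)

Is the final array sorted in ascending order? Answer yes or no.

Answer: no

Derivation:
After 1 (reverse(3, 7)): [F, I, H, G, D, B, C, E, A]
After 2 (swap(2, 7)): [F, I, E, G, D, B, C, H, A]
After 3 (reverse(3, 5)): [F, I, E, B, D, G, C, H, A]
After 4 (swap(0, 4)): [D, I, E, B, F, G, C, H, A]
After 5 (reverse(5, 6)): [D, I, E, B, F, C, G, H, A]
After 6 (reverse(1, 5)): [D, C, F, B, E, I, G, H, A]
After 7 (reverse(1, 2)): [D, F, C, B, E, I, G, H, A]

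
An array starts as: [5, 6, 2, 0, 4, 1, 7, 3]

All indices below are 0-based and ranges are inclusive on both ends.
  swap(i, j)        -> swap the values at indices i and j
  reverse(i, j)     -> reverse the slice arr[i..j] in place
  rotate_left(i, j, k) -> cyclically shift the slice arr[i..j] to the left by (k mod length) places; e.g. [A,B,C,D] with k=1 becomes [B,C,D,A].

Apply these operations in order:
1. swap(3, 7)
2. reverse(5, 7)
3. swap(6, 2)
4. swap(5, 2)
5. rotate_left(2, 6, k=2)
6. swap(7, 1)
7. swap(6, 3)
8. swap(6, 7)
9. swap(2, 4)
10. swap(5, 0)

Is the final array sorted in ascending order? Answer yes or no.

Answer: yes

Derivation:
After 1 (swap(3, 7)): [5, 6, 2, 3, 4, 1, 7, 0]
After 2 (reverse(5, 7)): [5, 6, 2, 3, 4, 0, 7, 1]
After 3 (swap(6, 2)): [5, 6, 7, 3, 4, 0, 2, 1]
After 4 (swap(5, 2)): [5, 6, 0, 3, 4, 7, 2, 1]
After 5 (rotate_left(2, 6, k=2)): [5, 6, 4, 7, 2, 0, 3, 1]
After 6 (swap(7, 1)): [5, 1, 4, 7, 2, 0, 3, 6]
After 7 (swap(6, 3)): [5, 1, 4, 3, 2, 0, 7, 6]
After 8 (swap(6, 7)): [5, 1, 4, 3, 2, 0, 6, 7]
After 9 (swap(2, 4)): [5, 1, 2, 3, 4, 0, 6, 7]
After 10 (swap(5, 0)): [0, 1, 2, 3, 4, 5, 6, 7]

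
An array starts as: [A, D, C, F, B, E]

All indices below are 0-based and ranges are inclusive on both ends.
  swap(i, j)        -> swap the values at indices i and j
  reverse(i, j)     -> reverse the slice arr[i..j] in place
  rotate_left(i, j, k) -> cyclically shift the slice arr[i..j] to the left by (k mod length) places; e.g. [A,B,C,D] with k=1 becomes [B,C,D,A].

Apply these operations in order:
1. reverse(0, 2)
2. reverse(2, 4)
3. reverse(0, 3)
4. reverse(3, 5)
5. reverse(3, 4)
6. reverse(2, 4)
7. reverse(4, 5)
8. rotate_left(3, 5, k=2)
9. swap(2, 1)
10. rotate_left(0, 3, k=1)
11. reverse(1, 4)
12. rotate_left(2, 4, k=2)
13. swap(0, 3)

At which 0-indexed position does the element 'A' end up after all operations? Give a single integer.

After 1 (reverse(0, 2)): [C, D, A, F, B, E]
After 2 (reverse(2, 4)): [C, D, B, F, A, E]
After 3 (reverse(0, 3)): [F, B, D, C, A, E]
After 4 (reverse(3, 5)): [F, B, D, E, A, C]
After 5 (reverse(3, 4)): [F, B, D, A, E, C]
After 6 (reverse(2, 4)): [F, B, E, A, D, C]
After 7 (reverse(4, 5)): [F, B, E, A, C, D]
After 8 (rotate_left(3, 5, k=2)): [F, B, E, D, A, C]
After 9 (swap(2, 1)): [F, E, B, D, A, C]
After 10 (rotate_left(0, 3, k=1)): [E, B, D, F, A, C]
After 11 (reverse(1, 4)): [E, A, F, D, B, C]
After 12 (rotate_left(2, 4, k=2)): [E, A, B, F, D, C]
After 13 (swap(0, 3)): [F, A, B, E, D, C]

Answer: 1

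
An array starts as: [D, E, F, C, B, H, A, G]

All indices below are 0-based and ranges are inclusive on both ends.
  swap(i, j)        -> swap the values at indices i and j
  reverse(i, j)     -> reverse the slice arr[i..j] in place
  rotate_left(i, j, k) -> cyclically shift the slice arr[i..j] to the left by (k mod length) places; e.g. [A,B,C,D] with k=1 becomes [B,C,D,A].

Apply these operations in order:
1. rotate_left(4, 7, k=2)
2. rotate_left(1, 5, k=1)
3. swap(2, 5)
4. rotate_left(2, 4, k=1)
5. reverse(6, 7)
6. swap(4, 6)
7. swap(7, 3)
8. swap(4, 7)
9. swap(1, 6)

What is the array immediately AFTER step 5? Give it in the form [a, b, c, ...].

Answer: [D, F, A, G, E, C, H, B]

Derivation:
After 1 (rotate_left(4, 7, k=2)): [D, E, F, C, A, G, B, H]
After 2 (rotate_left(1, 5, k=1)): [D, F, C, A, G, E, B, H]
After 3 (swap(2, 5)): [D, F, E, A, G, C, B, H]
After 4 (rotate_left(2, 4, k=1)): [D, F, A, G, E, C, B, H]
After 5 (reverse(6, 7)): [D, F, A, G, E, C, H, B]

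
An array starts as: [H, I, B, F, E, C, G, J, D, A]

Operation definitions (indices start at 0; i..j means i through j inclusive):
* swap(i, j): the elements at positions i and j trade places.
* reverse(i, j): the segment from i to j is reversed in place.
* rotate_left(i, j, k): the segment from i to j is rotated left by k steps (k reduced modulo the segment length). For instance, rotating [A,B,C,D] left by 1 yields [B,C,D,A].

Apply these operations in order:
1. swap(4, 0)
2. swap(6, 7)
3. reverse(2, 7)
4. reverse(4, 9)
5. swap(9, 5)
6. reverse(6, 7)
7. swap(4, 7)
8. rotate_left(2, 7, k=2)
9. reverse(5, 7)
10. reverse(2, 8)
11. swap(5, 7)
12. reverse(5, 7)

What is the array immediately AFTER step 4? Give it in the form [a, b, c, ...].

Answer: [E, I, G, J, A, D, B, F, H, C]

Derivation:
After 1 (swap(4, 0)): [E, I, B, F, H, C, G, J, D, A]
After 2 (swap(6, 7)): [E, I, B, F, H, C, J, G, D, A]
After 3 (reverse(2, 7)): [E, I, G, J, C, H, F, B, D, A]
After 4 (reverse(4, 9)): [E, I, G, J, A, D, B, F, H, C]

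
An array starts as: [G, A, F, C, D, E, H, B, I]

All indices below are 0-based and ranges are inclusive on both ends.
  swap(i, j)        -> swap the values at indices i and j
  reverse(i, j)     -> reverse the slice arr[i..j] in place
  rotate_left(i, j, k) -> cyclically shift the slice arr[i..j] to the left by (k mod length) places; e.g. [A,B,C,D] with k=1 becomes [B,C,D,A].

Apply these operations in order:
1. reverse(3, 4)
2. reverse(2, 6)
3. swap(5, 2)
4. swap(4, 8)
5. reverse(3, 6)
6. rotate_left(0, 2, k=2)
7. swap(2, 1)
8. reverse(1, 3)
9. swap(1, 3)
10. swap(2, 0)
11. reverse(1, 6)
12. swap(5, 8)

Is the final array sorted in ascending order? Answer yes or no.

Answer: no

Derivation:
After 1 (reverse(3, 4)): [G, A, F, D, C, E, H, B, I]
After 2 (reverse(2, 6)): [G, A, H, E, C, D, F, B, I]
After 3 (swap(5, 2)): [G, A, D, E, C, H, F, B, I]
After 4 (swap(4, 8)): [G, A, D, E, I, H, F, B, C]
After 5 (reverse(3, 6)): [G, A, D, F, H, I, E, B, C]
After 6 (rotate_left(0, 2, k=2)): [D, G, A, F, H, I, E, B, C]
After 7 (swap(2, 1)): [D, A, G, F, H, I, E, B, C]
After 8 (reverse(1, 3)): [D, F, G, A, H, I, E, B, C]
After 9 (swap(1, 3)): [D, A, G, F, H, I, E, B, C]
After 10 (swap(2, 0)): [G, A, D, F, H, I, E, B, C]
After 11 (reverse(1, 6)): [G, E, I, H, F, D, A, B, C]
After 12 (swap(5, 8)): [G, E, I, H, F, C, A, B, D]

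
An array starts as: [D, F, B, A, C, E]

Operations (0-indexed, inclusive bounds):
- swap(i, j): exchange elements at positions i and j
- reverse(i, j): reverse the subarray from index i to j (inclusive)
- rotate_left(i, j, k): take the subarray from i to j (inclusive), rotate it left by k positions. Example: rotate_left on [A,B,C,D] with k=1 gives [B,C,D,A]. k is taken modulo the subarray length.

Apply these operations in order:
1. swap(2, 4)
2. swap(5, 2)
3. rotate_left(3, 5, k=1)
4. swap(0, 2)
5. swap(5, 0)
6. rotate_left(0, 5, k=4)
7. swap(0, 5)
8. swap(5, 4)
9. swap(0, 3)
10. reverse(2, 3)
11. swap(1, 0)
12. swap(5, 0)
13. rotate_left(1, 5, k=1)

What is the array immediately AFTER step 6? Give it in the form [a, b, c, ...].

Answer: [C, E, A, F, D, B]

Derivation:
After 1 (swap(2, 4)): [D, F, C, A, B, E]
After 2 (swap(5, 2)): [D, F, E, A, B, C]
After 3 (rotate_left(3, 5, k=1)): [D, F, E, B, C, A]
After 4 (swap(0, 2)): [E, F, D, B, C, A]
After 5 (swap(5, 0)): [A, F, D, B, C, E]
After 6 (rotate_left(0, 5, k=4)): [C, E, A, F, D, B]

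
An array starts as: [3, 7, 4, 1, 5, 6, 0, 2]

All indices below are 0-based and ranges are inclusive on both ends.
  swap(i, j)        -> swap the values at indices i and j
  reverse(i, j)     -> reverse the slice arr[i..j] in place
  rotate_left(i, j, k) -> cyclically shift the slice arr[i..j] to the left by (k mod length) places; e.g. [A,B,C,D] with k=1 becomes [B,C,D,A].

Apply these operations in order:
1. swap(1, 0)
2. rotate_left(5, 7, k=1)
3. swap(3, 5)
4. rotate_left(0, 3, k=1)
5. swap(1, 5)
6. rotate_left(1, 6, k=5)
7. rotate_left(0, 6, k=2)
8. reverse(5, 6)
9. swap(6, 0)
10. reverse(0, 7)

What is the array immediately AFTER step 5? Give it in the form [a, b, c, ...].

After 1 (swap(1, 0)): [7, 3, 4, 1, 5, 6, 0, 2]
After 2 (rotate_left(5, 7, k=1)): [7, 3, 4, 1, 5, 0, 2, 6]
After 3 (swap(3, 5)): [7, 3, 4, 0, 5, 1, 2, 6]
After 4 (rotate_left(0, 3, k=1)): [3, 4, 0, 7, 5, 1, 2, 6]
After 5 (swap(1, 5)): [3, 1, 0, 7, 5, 4, 2, 6]

Answer: [3, 1, 0, 7, 5, 4, 2, 6]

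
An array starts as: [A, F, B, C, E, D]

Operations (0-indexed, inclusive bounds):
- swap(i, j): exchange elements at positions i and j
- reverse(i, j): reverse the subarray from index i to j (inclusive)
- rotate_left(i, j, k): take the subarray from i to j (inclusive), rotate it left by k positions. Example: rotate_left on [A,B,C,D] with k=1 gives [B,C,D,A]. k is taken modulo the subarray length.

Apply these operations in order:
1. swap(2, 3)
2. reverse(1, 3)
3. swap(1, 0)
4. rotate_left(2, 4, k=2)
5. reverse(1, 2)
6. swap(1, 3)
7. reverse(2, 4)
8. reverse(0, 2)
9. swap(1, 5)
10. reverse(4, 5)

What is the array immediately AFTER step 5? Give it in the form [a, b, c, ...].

Answer: [B, E, A, C, F, D]

Derivation:
After 1 (swap(2, 3)): [A, F, C, B, E, D]
After 2 (reverse(1, 3)): [A, B, C, F, E, D]
After 3 (swap(1, 0)): [B, A, C, F, E, D]
After 4 (rotate_left(2, 4, k=2)): [B, A, E, C, F, D]
After 5 (reverse(1, 2)): [B, E, A, C, F, D]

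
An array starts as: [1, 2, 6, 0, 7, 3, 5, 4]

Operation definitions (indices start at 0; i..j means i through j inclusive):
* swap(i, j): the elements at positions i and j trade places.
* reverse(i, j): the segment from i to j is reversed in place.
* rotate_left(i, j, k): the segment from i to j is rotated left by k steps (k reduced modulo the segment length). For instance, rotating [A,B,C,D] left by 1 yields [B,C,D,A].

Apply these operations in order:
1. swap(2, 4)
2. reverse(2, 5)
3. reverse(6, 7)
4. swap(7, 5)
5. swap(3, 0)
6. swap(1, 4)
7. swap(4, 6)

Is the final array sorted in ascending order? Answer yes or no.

Answer: no

Derivation:
After 1 (swap(2, 4)): [1, 2, 7, 0, 6, 3, 5, 4]
After 2 (reverse(2, 5)): [1, 2, 3, 6, 0, 7, 5, 4]
After 3 (reverse(6, 7)): [1, 2, 3, 6, 0, 7, 4, 5]
After 4 (swap(7, 5)): [1, 2, 3, 6, 0, 5, 4, 7]
After 5 (swap(3, 0)): [6, 2, 3, 1, 0, 5, 4, 7]
After 6 (swap(1, 4)): [6, 0, 3, 1, 2, 5, 4, 7]
After 7 (swap(4, 6)): [6, 0, 3, 1, 4, 5, 2, 7]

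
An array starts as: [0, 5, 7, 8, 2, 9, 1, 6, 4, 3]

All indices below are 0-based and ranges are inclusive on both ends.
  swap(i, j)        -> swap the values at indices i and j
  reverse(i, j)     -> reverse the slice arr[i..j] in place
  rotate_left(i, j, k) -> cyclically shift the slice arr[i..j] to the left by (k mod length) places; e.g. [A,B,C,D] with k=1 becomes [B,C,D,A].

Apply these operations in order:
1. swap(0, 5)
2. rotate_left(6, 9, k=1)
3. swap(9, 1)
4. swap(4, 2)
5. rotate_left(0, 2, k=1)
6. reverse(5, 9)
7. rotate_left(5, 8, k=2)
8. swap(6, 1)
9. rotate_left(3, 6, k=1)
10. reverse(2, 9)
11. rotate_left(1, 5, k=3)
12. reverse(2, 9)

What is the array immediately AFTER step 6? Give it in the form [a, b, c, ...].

Answer: [1, 2, 9, 8, 7, 5, 3, 4, 6, 0]

Derivation:
After 1 (swap(0, 5)): [9, 5, 7, 8, 2, 0, 1, 6, 4, 3]
After 2 (rotate_left(6, 9, k=1)): [9, 5, 7, 8, 2, 0, 6, 4, 3, 1]
After 3 (swap(9, 1)): [9, 1, 7, 8, 2, 0, 6, 4, 3, 5]
After 4 (swap(4, 2)): [9, 1, 2, 8, 7, 0, 6, 4, 3, 5]
After 5 (rotate_left(0, 2, k=1)): [1, 2, 9, 8, 7, 0, 6, 4, 3, 5]
After 6 (reverse(5, 9)): [1, 2, 9, 8, 7, 5, 3, 4, 6, 0]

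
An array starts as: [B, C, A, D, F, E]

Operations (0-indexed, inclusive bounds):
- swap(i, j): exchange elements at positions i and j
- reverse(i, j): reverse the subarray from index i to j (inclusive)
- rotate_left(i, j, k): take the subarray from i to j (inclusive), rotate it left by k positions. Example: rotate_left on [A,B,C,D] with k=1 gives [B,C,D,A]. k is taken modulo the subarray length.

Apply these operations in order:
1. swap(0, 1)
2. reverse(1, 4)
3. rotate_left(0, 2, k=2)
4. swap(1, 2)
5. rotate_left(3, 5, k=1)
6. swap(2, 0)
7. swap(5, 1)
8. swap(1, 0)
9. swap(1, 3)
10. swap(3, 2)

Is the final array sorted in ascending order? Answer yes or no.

Answer: yes

Derivation:
After 1 (swap(0, 1)): [C, B, A, D, F, E]
After 2 (reverse(1, 4)): [C, F, D, A, B, E]
After 3 (rotate_left(0, 2, k=2)): [D, C, F, A, B, E]
After 4 (swap(1, 2)): [D, F, C, A, B, E]
After 5 (rotate_left(3, 5, k=1)): [D, F, C, B, E, A]
After 6 (swap(2, 0)): [C, F, D, B, E, A]
After 7 (swap(5, 1)): [C, A, D, B, E, F]
After 8 (swap(1, 0)): [A, C, D, B, E, F]
After 9 (swap(1, 3)): [A, B, D, C, E, F]
After 10 (swap(3, 2)): [A, B, C, D, E, F]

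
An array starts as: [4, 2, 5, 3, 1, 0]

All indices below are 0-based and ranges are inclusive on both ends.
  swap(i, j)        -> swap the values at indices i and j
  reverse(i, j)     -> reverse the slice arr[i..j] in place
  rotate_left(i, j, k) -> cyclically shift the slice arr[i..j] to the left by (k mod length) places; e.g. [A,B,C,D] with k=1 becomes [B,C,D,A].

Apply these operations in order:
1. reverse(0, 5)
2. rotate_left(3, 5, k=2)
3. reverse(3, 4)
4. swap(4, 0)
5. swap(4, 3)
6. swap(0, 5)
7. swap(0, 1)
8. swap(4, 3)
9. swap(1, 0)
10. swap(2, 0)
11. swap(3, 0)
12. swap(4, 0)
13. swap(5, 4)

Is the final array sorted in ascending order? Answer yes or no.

After 1 (reverse(0, 5)): [0, 1, 3, 5, 2, 4]
After 2 (rotate_left(3, 5, k=2)): [0, 1, 3, 4, 5, 2]
After 3 (reverse(3, 4)): [0, 1, 3, 5, 4, 2]
After 4 (swap(4, 0)): [4, 1, 3, 5, 0, 2]
After 5 (swap(4, 3)): [4, 1, 3, 0, 5, 2]
After 6 (swap(0, 5)): [2, 1, 3, 0, 5, 4]
After 7 (swap(0, 1)): [1, 2, 3, 0, 5, 4]
After 8 (swap(4, 3)): [1, 2, 3, 5, 0, 4]
After 9 (swap(1, 0)): [2, 1, 3, 5, 0, 4]
After 10 (swap(2, 0)): [3, 1, 2, 5, 0, 4]
After 11 (swap(3, 0)): [5, 1, 2, 3, 0, 4]
After 12 (swap(4, 0)): [0, 1, 2, 3, 5, 4]
After 13 (swap(5, 4)): [0, 1, 2, 3, 4, 5]

Answer: yes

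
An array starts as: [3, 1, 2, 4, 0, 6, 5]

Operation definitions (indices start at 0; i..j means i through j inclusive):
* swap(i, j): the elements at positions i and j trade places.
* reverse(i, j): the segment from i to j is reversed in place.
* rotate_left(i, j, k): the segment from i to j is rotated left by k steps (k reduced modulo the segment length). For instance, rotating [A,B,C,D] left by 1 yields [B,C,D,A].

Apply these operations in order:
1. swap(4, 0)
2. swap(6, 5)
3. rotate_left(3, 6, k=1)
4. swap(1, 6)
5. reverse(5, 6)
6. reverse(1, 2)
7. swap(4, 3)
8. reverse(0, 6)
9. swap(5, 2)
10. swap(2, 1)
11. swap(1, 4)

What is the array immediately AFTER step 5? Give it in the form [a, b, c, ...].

After 1 (swap(4, 0)): [0, 1, 2, 4, 3, 6, 5]
After 2 (swap(6, 5)): [0, 1, 2, 4, 3, 5, 6]
After 3 (rotate_left(3, 6, k=1)): [0, 1, 2, 3, 5, 6, 4]
After 4 (swap(1, 6)): [0, 4, 2, 3, 5, 6, 1]
After 5 (reverse(5, 6)): [0, 4, 2, 3, 5, 1, 6]

Answer: [0, 4, 2, 3, 5, 1, 6]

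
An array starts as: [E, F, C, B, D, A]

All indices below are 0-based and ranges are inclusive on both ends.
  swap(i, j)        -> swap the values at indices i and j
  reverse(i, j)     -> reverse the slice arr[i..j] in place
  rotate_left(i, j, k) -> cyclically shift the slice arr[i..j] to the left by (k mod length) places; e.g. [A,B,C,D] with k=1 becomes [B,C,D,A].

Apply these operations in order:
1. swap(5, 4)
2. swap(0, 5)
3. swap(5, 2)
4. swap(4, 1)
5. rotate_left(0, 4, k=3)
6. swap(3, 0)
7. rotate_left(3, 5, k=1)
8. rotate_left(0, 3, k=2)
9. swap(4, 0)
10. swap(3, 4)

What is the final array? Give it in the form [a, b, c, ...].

After 1 (swap(5, 4)): [E, F, C, B, A, D]
After 2 (swap(0, 5)): [D, F, C, B, A, E]
After 3 (swap(5, 2)): [D, F, E, B, A, C]
After 4 (swap(4, 1)): [D, A, E, B, F, C]
After 5 (rotate_left(0, 4, k=3)): [B, F, D, A, E, C]
After 6 (swap(3, 0)): [A, F, D, B, E, C]
After 7 (rotate_left(3, 5, k=1)): [A, F, D, E, C, B]
After 8 (rotate_left(0, 3, k=2)): [D, E, A, F, C, B]
After 9 (swap(4, 0)): [C, E, A, F, D, B]
After 10 (swap(3, 4)): [C, E, A, D, F, B]

Answer: [C, E, A, D, F, B]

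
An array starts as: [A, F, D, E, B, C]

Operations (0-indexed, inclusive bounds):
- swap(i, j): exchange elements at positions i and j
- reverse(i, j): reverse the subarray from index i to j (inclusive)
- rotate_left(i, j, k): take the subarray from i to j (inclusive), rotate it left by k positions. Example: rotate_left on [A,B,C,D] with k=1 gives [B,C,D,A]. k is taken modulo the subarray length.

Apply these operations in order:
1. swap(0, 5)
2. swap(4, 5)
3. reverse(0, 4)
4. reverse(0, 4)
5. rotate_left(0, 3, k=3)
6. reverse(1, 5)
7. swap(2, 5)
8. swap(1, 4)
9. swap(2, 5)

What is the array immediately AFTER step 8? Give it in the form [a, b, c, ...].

Answer: [E, F, C, D, B, A]

Derivation:
After 1 (swap(0, 5)): [C, F, D, E, B, A]
After 2 (swap(4, 5)): [C, F, D, E, A, B]
After 3 (reverse(0, 4)): [A, E, D, F, C, B]
After 4 (reverse(0, 4)): [C, F, D, E, A, B]
After 5 (rotate_left(0, 3, k=3)): [E, C, F, D, A, B]
After 6 (reverse(1, 5)): [E, B, A, D, F, C]
After 7 (swap(2, 5)): [E, B, C, D, F, A]
After 8 (swap(1, 4)): [E, F, C, D, B, A]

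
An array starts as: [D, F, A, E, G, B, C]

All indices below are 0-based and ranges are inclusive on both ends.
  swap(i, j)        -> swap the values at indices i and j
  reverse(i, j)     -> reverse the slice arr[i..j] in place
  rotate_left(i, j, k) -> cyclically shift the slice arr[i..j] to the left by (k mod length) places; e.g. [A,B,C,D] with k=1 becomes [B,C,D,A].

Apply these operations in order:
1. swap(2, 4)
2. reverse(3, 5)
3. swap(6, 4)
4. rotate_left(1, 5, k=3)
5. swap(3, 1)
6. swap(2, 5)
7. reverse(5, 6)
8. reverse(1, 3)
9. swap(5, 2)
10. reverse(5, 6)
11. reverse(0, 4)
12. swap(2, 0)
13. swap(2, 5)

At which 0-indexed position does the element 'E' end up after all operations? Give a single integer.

Answer: 2

Derivation:
After 1 (swap(2, 4)): [D, F, G, E, A, B, C]
After 2 (reverse(3, 5)): [D, F, G, B, A, E, C]
After 3 (swap(6, 4)): [D, F, G, B, C, E, A]
After 4 (rotate_left(1, 5, k=3)): [D, C, E, F, G, B, A]
After 5 (swap(3, 1)): [D, F, E, C, G, B, A]
After 6 (swap(2, 5)): [D, F, B, C, G, E, A]
After 7 (reverse(5, 6)): [D, F, B, C, G, A, E]
After 8 (reverse(1, 3)): [D, C, B, F, G, A, E]
After 9 (swap(5, 2)): [D, C, A, F, G, B, E]
After 10 (reverse(5, 6)): [D, C, A, F, G, E, B]
After 11 (reverse(0, 4)): [G, F, A, C, D, E, B]
After 12 (swap(2, 0)): [A, F, G, C, D, E, B]
After 13 (swap(2, 5)): [A, F, E, C, D, G, B]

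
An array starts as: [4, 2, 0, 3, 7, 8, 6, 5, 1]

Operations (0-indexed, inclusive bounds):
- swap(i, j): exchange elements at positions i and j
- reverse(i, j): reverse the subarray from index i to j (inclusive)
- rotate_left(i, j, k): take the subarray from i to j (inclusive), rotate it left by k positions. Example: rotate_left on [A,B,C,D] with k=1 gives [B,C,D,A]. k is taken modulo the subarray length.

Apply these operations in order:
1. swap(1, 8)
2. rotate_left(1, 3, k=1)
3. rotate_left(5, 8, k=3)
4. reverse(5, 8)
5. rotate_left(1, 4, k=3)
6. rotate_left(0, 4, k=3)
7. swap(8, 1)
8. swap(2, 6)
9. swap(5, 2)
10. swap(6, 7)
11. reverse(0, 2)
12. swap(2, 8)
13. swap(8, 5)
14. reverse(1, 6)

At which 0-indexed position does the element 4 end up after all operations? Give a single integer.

After 1 (swap(1, 8)): [4, 1, 0, 3, 7, 8, 6, 5, 2]
After 2 (rotate_left(1, 3, k=1)): [4, 0, 3, 1, 7, 8, 6, 5, 2]
After 3 (rotate_left(5, 8, k=3)): [4, 0, 3, 1, 7, 2, 8, 6, 5]
After 4 (reverse(5, 8)): [4, 0, 3, 1, 7, 5, 6, 8, 2]
After 5 (rotate_left(1, 4, k=3)): [4, 7, 0, 3, 1, 5, 6, 8, 2]
After 6 (rotate_left(0, 4, k=3)): [3, 1, 4, 7, 0, 5, 6, 8, 2]
After 7 (swap(8, 1)): [3, 2, 4, 7, 0, 5, 6, 8, 1]
After 8 (swap(2, 6)): [3, 2, 6, 7, 0, 5, 4, 8, 1]
After 9 (swap(5, 2)): [3, 2, 5, 7, 0, 6, 4, 8, 1]
After 10 (swap(6, 7)): [3, 2, 5, 7, 0, 6, 8, 4, 1]
After 11 (reverse(0, 2)): [5, 2, 3, 7, 0, 6, 8, 4, 1]
After 12 (swap(2, 8)): [5, 2, 1, 7, 0, 6, 8, 4, 3]
After 13 (swap(8, 5)): [5, 2, 1, 7, 0, 3, 8, 4, 6]
After 14 (reverse(1, 6)): [5, 8, 3, 0, 7, 1, 2, 4, 6]

Answer: 7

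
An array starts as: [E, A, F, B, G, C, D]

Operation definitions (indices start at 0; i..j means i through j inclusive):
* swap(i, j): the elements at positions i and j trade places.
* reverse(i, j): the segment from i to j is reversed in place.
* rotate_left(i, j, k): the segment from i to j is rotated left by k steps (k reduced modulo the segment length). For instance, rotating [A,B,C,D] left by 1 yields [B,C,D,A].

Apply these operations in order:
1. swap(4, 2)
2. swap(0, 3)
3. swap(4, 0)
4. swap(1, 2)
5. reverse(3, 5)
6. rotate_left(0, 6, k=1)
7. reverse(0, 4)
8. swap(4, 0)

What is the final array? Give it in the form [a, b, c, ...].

After 1 (swap(4, 2)): [E, A, G, B, F, C, D]
After 2 (swap(0, 3)): [B, A, G, E, F, C, D]
After 3 (swap(4, 0)): [F, A, G, E, B, C, D]
After 4 (swap(1, 2)): [F, G, A, E, B, C, D]
After 5 (reverse(3, 5)): [F, G, A, C, B, E, D]
After 6 (rotate_left(0, 6, k=1)): [G, A, C, B, E, D, F]
After 7 (reverse(0, 4)): [E, B, C, A, G, D, F]
After 8 (swap(4, 0)): [G, B, C, A, E, D, F]

Answer: [G, B, C, A, E, D, F]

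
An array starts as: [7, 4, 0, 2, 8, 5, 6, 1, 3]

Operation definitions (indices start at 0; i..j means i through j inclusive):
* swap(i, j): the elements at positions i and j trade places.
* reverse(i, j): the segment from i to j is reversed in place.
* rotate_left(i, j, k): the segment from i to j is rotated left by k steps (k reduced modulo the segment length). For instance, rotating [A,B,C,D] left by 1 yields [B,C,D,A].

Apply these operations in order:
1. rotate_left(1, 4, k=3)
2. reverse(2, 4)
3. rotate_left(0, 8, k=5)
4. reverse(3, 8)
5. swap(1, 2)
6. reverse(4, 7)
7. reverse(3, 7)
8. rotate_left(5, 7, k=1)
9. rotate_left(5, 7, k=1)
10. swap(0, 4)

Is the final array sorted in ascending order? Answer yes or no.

Answer: no

Derivation:
After 1 (rotate_left(1, 4, k=3)): [7, 8, 4, 0, 2, 5, 6, 1, 3]
After 2 (reverse(2, 4)): [7, 8, 2, 0, 4, 5, 6, 1, 3]
After 3 (rotate_left(0, 8, k=5)): [5, 6, 1, 3, 7, 8, 2, 0, 4]
After 4 (reverse(3, 8)): [5, 6, 1, 4, 0, 2, 8, 7, 3]
After 5 (swap(1, 2)): [5, 1, 6, 4, 0, 2, 8, 7, 3]
After 6 (reverse(4, 7)): [5, 1, 6, 4, 7, 8, 2, 0, 3]
After 7 (reverse(3, 7)): [5, 1, 6, 0, 2, 8, 7, 4, 3]
After 8 (rotate_left(5, 7, k=1)): [5, 1, 6, 0, 2, 7, 4, 8, 3]
After 9 (rotate_left(5, 7, k=1)): [5, 1, 6, 0, 2, 4, 8, 7, 3]
After 10 (swap(0, 4)): [2, 1, 6, 0, 5, 4, 8, 7, 3]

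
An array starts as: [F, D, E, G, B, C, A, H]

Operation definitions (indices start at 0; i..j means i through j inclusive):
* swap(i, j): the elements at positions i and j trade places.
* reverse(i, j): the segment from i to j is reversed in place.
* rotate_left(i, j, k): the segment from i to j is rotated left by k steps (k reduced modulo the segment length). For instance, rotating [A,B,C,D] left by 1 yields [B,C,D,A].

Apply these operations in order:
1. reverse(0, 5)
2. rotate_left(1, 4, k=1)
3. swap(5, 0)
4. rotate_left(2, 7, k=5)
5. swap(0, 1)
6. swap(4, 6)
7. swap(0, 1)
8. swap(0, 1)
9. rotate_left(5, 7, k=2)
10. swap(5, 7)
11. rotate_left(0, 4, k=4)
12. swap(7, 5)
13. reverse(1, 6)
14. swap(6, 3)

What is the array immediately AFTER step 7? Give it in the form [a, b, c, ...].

After 1 (reverse(0, 5)): [C, B, G, E, D, F, A, H]
After 2 (rotate_left(1, 4, k=1)): [C, G, E, D, B, F, A, H]
After 3 (swap(5, 0)): [F, G, E, D, B, C, A, H]
After 4 (rotate_left(2, 7, k=5)): [F, G, H, E, D, B, C, A]
After 5 (swap(0, 1)): [G, F, H, E, D, B, C, A]
After 6 (swap(4, 6)): [G, F, H, E, C, B, D, A]
After 7 (swap(0, 1)): [F, G, H, E, C, B, D, A]

Answer: [F, G, H, E, C, B, D, A]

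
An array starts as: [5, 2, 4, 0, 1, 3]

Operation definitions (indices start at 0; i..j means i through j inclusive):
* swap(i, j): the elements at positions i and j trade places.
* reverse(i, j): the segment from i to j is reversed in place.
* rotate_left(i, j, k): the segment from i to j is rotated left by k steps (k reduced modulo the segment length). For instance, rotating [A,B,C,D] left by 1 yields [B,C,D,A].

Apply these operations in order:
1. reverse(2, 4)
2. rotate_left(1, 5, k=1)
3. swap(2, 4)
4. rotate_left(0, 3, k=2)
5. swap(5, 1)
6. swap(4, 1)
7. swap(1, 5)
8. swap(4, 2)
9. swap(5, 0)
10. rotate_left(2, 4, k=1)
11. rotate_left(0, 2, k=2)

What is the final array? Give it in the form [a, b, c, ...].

Answer: [1, 0, 4, 5, 2, 3]

Derivation:
After 1 (reverse(2, 4)): [5, 2, 1, 0, 4, 3]
After 2 (rotate_left(1, 5, k=1)): [5, 1, 0, 4, 3, 2]
After 3 (swap(2, 4)): [5, 1, 3, 4, 0, 2]
After 4 (rotate_left(0, 3, k=2)): [3, 4, 5, 1, 0, 2]
After 5 (swap(5, 1)): [3, 2, 5, 1, 0, 4]
After 6 (swap(4, 1)): [3, 0, 5, 1, 2, 4]
After 7 (swap(1, 5)): [3, 4, 5, 1, 2, 0]
After 8 (swap(4, 2)): [3, 4, 2, 1, 5, 0]
After 9 (swap(5, 0)): [0, 4, 2, 1, 5, 3]
After 10 (rotate_left(2, 4, k=1)): [0, 4, 1, 5, 2, 3]
After 11 (rotate_left(0, 2, k=2)): [1, 0, 4, 5, 2, 3]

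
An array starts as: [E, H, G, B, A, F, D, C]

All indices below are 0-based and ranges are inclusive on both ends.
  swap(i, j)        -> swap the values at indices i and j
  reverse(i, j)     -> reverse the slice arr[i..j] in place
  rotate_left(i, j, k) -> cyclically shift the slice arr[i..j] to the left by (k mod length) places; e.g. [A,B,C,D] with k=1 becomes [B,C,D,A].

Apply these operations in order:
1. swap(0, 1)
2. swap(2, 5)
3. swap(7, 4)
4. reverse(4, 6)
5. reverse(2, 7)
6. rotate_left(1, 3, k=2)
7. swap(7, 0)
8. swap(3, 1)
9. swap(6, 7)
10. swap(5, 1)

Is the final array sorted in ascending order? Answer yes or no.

After 1 (swap(0, 1)): [H, E, G, B, A, F, D, C]
After 2 (swap(2, 5)): [H, E, F, B, A, G, D, C]
After 3 (swap(7, 4)): [H, E, F, B, C, G, D, A]
After 4 (reverse(4, 6)): [H, E, F, B, D, G, C, A]
After 5 (reverse(2, 7)): [H, E, A, C, G, D, B, F]
After 6 (rotate_left(1, 3, k=2)): [H, C, E, A, G, D, B, F]
After 7 (swap(7, 0)): [F, C, E, A, G, D, B, H]
After 8 (swap(3, 1)): [F, A, E, C, G, D, B, H]
After 9 (swap(6, 7)): [F, A, E, C, G, D, H, B]
After 10 (swap(5, 1)): [F, D, E, C, G, A, H, B]

Answer: no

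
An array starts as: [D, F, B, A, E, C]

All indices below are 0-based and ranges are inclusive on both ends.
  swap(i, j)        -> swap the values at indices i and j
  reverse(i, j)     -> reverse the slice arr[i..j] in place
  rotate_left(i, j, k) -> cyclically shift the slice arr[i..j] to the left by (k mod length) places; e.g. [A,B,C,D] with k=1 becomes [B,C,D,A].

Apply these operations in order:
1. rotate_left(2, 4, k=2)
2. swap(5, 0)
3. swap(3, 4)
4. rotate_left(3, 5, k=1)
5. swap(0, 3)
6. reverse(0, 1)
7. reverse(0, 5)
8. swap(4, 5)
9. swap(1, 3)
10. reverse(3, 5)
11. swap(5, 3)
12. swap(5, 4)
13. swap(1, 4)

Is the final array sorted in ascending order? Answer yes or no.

Answer: yes

Derivation:
After 1 (rotate_left(2, 4, k=2)): [D, F, E, B, A, C]
After 2 (swap(5, 0)): [C, F, E, B, A, D]
After 3 (swap(3, 4)): [C, F, E, A, B, D]
After 4 (rotate_left(3, 5, k=1)): [C, F, E, B, D, A]
After 5 (swap(0, 3)): [B, F, E, C, D, A]
After 6 (reverse(0, 1)): [F, B, E, C, D, A]
After 7 (reverse(0, 5)): [A, D, C, E, B, F]
After 8 (swap(4, 5)): [A, D, C, E, F, B]
After 9 (swap(1, 3)): [A, E, C, D, F, B]
After 10 (reverse(3, 5)): [A, E, C, B, F, D]
After 11 (swap(5, 3)): [A, E, C, D, F, B]
After 12 (swap(5, 4)): [A, E, C, D, B, F]
After 13 (swap(1, 4)): [A, B, C, D, E, F]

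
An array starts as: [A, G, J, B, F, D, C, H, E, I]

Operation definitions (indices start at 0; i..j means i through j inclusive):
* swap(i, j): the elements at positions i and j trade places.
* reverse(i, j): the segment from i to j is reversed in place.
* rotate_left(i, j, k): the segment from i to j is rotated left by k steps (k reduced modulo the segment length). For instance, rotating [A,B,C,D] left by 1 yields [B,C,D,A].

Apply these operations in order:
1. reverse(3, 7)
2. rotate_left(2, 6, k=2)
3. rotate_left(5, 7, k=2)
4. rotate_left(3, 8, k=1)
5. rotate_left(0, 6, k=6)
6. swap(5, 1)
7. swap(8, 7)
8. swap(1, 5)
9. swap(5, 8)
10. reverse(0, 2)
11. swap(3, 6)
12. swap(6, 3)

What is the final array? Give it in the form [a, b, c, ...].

Answer: [G, A, H, C, F, E, J, D, B, I]

Derivation:
After 1 (reverse(3, 7)): [A, G, J, H, C, D, F, B, E, I]
After 2 (rotate_left(2, 6, k=2)): [A, G, C, D, F, J, H, B, E, I]
After 3 (rotate_left(5, 7, k=2)): [A, G, C, D, F, B, J, H, E, I]
After 4 (rotate_left(3, 8, k=1)): [A, G, C, F, B, J, H, E, D, I]
After 5 (rotate_left(0, 6, k=6)): [H, A, G, C, F, B, J, E, D, I]
After 6 (swap(5, 1)): [H, B, G, C, F, A, J, E, D, I]
After 7 (swap(8, 7)): [H, B, G, C, F, A, J, D, E, I]
After 8 (swap(1, 5)): [H, A, G, C, F, B, J, D, E, I]
After 9 (swap(5, 8)): [H, A, G, C, F, E, J, D, B, I]
After 10 (reverse(0, 2)): [G, A, H, C, F, E, J, D, B, I]
After 11 (swap(3, 6)): [G, A, H, J, F, E, C, D, B, I]
After 12 (swap(6, 3)): [G, A, H, C, F, E, J, D, B, I]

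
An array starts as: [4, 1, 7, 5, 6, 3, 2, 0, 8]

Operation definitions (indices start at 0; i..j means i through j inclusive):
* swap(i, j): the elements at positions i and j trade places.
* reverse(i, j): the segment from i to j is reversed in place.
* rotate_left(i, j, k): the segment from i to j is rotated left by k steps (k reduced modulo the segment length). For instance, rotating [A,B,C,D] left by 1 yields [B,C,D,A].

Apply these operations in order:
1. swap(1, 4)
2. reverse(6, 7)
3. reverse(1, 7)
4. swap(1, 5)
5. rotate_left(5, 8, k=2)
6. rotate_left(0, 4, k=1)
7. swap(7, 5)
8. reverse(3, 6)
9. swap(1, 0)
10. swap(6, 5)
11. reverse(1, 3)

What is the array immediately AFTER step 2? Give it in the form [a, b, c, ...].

After 1 (swap(1, 4)): [4, 6, 7, 5, 1, 3, 2, 0, 8]
After 2 (reverse(6, 7)): [4, 6, 7, 5, 1, 3, 0, 2, 8]

Answer: [4, 6, 7, 5, 1, 3, 0, 2, 8]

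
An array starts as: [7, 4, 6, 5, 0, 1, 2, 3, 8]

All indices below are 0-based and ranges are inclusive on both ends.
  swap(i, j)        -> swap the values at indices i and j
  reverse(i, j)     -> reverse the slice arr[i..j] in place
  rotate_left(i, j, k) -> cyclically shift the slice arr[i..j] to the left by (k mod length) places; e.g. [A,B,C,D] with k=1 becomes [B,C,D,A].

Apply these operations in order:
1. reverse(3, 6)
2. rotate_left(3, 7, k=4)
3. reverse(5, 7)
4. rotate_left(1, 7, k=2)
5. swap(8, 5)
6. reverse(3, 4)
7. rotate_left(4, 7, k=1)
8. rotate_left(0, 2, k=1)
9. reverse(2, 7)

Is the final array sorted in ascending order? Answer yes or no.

After 1 (reverse(3, 6)): [7, 4, 6, 2, 1, 0, 5, 3, 8]
After 2 (rotate_left(3, 7, k=4)): [7, 4, 6, 3, 2, 1, 0, 5, 8]
After 3 (reverse(5, 7)): [7, 4, 6, 3, 2, 5, 0, 1, 8]
After 4 (rotate_left(1, 7, k=2)): [7, 3, 2, 5, 0, 1, 4, 6, 8]
After 5 (swap(8, 5)): [7, 3, 2, 5, 0, 8, 4, 6, 1]
After 6 (reverse(3, 4)): [7, 3, 2, 0, 5, 8, 4, 6, 1]
After 7 (rotate_left(4, 7, k=1)): [7, 3, 2, 0, 8, 4, 6, 5, 1]
After 8 (rotate_left(0, 2, k=1)): [3, 2, 7, 0, 8, 4, 6, 5, 1]
After 9 (reverse(2, 7)): [3, 2, 5, 6, 4, 8, 0, 7, 1]

Answer: no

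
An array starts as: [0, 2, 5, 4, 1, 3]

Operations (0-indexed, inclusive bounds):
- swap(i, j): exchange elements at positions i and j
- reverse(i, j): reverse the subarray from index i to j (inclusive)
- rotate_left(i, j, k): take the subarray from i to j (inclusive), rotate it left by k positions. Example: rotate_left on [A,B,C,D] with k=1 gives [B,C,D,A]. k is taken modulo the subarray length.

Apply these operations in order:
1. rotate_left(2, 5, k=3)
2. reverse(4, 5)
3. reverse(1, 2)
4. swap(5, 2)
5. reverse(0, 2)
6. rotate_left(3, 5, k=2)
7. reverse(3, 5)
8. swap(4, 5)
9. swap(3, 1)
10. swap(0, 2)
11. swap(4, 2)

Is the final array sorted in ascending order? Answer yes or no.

After 1 (rotate_left(2, 5, k=3)): [0, 2, 3, 5, 4, 1]
After 2 (reverse(4, 5)): [0, 2, 3, 5, 1, 4]
After 3 (reverse(1, 2)): [0, 3, 2, 5, 1, 4]
After 4 (swap(5, 2)): [0, 3, 4, 5, 1, 2]
After 5 (reverse(0, 2)): [4, 3, 0, 5, 1, 2]
After 6 (rotate_left(3, 5, k=2)): [4, 3, 0, 2, 5, 1]
After 7 (reverse(3, 5)): [4, 3, 0, 1, 5, 2]
After 8 (swap(4, 5)): [4, 3, 0, 1, 2, 5]
After 9 (swap(3, 1)): [4, 1, 0, 3, 2, 5]
After 10 (swap(0, 2)): [0, 1, 4, 3, 2, 5]
After 11 (swap(4, 2)): [0, 1, 2, 3, 4, 5]

Answer: yes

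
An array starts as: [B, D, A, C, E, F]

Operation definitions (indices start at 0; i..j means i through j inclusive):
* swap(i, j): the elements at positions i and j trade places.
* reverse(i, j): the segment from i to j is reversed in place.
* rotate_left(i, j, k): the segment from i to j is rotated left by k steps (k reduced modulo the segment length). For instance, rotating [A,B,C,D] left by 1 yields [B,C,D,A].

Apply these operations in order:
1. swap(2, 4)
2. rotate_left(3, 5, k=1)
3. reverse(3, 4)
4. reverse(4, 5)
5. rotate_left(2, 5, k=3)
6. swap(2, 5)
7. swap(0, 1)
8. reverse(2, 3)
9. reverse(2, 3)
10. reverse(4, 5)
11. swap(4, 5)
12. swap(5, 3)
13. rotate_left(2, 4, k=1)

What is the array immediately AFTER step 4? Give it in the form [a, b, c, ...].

After 1 (swap(2, 4)): [B, D, E, C, A, F]
After 2 (rotate_left(3, 5, k=1)): [B, D, E, A, F, C]
After 3 (reverse(3, 4)): [B, D, E, F, A, C]
After 4 (reverse(4, 5)): [B, D, E, F, C, A]

Answer: [B, D, E, F, C, A]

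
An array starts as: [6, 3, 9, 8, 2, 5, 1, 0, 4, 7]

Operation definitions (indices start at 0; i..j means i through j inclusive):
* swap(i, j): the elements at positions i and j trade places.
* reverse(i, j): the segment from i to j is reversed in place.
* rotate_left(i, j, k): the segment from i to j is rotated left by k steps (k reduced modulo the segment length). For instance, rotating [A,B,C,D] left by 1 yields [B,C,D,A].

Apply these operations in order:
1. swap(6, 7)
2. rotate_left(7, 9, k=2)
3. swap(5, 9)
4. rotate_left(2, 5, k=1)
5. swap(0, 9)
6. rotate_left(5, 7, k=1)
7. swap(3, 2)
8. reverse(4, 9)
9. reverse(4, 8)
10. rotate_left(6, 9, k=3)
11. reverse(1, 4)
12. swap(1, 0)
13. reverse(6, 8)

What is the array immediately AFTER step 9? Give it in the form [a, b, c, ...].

After 1 (swap(6, 7)): [6, 3, 9, 8, 2, 5, 0, 1, 4, 7]
After 2 (rotate_left(7, 9, k=2)): [6, 3, 9, 8, 2, 5, 0, 7, 1, 4]
After 3 (swap(5, 9)): [6, 3, 9, 8, 2, 4, 0, 7, 1, 5]
After 4 (rotate_left(2, 5, k=1)): [6, 3, 8, 2, 4, 9, 0, 7, 1, 5]
After 5 (swap(0, 9)): [5, 3, 8, 2, 4, 9, 0, 7, 1, 6]
After 6 (rotate_left(5, 7, k=1)): [5, 3, 8, 2, 4, 0, 7, 9, 1, 6]
After 7 (swap(3, 2)): [5, 3, 2, 8, 4, 0, 7, 9, 1, 6]
After 8 (reverse(4, 9)): [5, 3, 2, 8, 6, 1, 9, 7, 0, 4]
After 9 (reverse(4, 8)): [5, 3, 2, 8, 0, 7, 9, 1, 6, 4]

Answer: [5, 3, 2, 8, 0, 7, 9, 1, 6, 4]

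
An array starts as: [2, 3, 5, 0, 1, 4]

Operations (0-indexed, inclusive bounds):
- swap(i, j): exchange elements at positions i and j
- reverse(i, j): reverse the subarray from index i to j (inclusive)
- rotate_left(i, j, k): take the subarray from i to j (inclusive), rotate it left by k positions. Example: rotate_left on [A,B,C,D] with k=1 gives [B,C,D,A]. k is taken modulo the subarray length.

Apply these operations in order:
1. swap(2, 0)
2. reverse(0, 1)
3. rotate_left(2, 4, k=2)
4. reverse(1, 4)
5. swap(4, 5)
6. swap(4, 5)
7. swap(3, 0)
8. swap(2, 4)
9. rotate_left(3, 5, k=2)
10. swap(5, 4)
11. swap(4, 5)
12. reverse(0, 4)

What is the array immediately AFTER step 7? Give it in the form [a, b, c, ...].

Answer: [1, 0, 2, 3, 5, 4]

Derivation:
After 1 (swap(2, 0)): [5, 3, 2, 0, 1, 4]
After 2 (reverse(0, 1)): [3, 5, 2, 0, 1, 4]
After 3 (rotate_left(2, 4, k=2)): [3, 5, 1, 2, 0, 4]
After 4 (reverse(1, 4)): [3, 0, 2, 1, 5, 4]
After 5 (swap(4, 5)): [3, 0, 2, 1, 4, 5]
After 6 (swap(4, 5)): [3, 0, 2, 1, 5, 4]
After 7 (swap(3, 0)): [1, 0, 2, 3, 5, 4]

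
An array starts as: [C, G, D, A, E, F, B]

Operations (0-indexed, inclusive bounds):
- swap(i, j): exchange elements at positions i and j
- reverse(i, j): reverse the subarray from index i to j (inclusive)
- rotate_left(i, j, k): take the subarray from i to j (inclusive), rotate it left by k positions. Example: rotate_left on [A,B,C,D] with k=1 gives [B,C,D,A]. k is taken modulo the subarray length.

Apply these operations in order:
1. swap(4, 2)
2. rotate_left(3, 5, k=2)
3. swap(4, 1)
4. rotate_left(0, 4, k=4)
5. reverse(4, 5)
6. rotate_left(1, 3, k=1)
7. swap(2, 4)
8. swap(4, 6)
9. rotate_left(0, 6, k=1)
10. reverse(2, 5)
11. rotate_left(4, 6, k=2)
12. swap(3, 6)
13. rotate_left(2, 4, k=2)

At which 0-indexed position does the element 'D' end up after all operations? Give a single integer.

After 1 (swap(4, 2)): [C, G, E, A, D, F, B]
After 2 (rotate_left(3, 5, k=2)): [C, G, E, F, A, D, B]
After 3 (swap(4, 1)): [C, A, E, F, G, D, B]
After 4 (rotate_left(0, 4, k=4)): [G, C, A, E, F, D, B]
After 5 (reverse(4, 5)): [G, C, A, E, D, F, B]
After 6 (rotate_left(1, 3, k=1)): [G, A, E, C, D, F, B]
After 7 (swap(2, 4)): [G, A, D, C, E, F, B]
After 8 (swap(4, 6)): [G, A, D, C, B, F, E]
After 9 (rotate_left(0, 6, k=1)): [A, D, C, B, F, E, G]
After 10 (reverse(2, 5)): [A, D, E, F, B, C, G]
After 11 (rotate_left(4, 6, k=2)): [A, D, E, F, G, B, C]
After 12 (swap(3, 6)): [A, D, E, C, G, B, F]
After 13 (rotate_left(2, 4, k=2)): [A, D, G, E, C, B, F]

Answer: 1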